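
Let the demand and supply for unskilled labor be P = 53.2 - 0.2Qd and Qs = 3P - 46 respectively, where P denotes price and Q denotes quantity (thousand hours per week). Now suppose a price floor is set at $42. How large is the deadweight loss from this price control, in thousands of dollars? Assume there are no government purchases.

60

Rearranging demand gives Qd = 266 - 5P. Equilibrium: 266 - 5P = 3P - 46, so 312 = 8P and P* = 39, Q* = 71.
The floor of 42 is above the equilibrium price 39, so it binds.
At P = 42: Qd = 266 - 5·42 = 56 and Qs = 3·42 - 46 = 80.
Quantity traded falls to 56. At Q = 56 the demand price is (266 - 56)/5 = 42 and the supply price is (46 + 56)/3 = 34.
Deadweight loss = ½ · (42 - 34) · (71 - 56) = ½ · 8 · 15 = 60.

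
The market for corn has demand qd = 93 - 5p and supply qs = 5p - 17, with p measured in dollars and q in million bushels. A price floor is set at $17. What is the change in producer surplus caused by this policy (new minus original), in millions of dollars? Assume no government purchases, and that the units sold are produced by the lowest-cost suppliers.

-42

Equilibrium: 93 - 5p = 5p - 17, so 110 = 10p and p* = 11, q* = 38.
Because the floor (17) lies above the market-clearing price, it is binding.
At p = 17: qd = 93 - 5·17 = 8 and qs = 5·17 - 17 = 68.
Producer surplus without the control is ½ · (11 - 3.4) · 38 = 144.4.
With the floor, 8 units are sold at 17. The supply price at q = 8 is 5, so PS = ½ · [(17 - 3.4) + (17 - 5)] · 8 = 102.4.
Change in producer surplus = 102.4 - 144.4 = -42.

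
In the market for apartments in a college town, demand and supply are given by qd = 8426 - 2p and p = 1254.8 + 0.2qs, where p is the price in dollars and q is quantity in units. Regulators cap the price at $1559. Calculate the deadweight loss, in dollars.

Rearranging supply gives qs = 5p - 6274. Setting quantity demanded equal to quantity supplied, 8426 - 2p = 5p - 6274, gives p* = 2100 and q* = 4226.
The ceiling of 1559 is below the equilibrium price 2100, so it binds.
At p = 1559: qd = 8426 - 2·1559 = 5308 and qs = 5·1559 - 6274 = 1521.
Quantity traded falls to 1521. At q = 1521 the demand price is (8426 - 1521)/2 = 3452.5 and the supply price is (6274 + 1521)/5 = 1559.
Deadweight loss = ½ · (3452.5 - 1559) · (4226 - 1521) = ½ · 1893.5 · 2705 = 2560958.75.

2560958.75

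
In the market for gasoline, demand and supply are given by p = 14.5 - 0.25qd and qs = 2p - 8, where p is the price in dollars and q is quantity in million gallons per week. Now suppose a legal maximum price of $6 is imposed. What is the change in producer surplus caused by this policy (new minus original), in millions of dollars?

Rearranging demand gives qd = 58 - 4p. Setting quantity demanded equal to quantity supplied, 58 - 4p = 2p - 8, gives p* = 11 and q* = 14.
The ceiling of 6 is below the equilibrium price 11, so it binds.
At p = 6: qd = 58 - 4·6 = 34 and qs = 2·6 - 8 = 4.
Producer surplus without the control is ½ · (11 - 4) · 14 = 49.
With the ceiling, producers sell 4 units at 6, so PS = ½ · (6 - 4) · 4 = 4.
Change in producer surplus = 4 - 49 = -45.

-45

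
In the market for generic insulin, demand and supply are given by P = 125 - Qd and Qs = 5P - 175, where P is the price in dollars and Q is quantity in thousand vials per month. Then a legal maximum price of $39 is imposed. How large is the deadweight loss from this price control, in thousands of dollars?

Rearranging demand gives Qd = 125 - P. Setting quantity demanded equal to quantity supplied, 125 - P = 5P - 175, gives P* = 50 and Q* = 75.
Because the ceiling (39) lies below the market-clearing price, it is binding.
At P = 39: Qd = 125 - 39 = 86 and Qs = 5·39 - 175 = 20.
Quantity traded falls to 20. At Q = 20 the demand price is 125 - 20 = 105 and the supply price is (175 + 20)/5 = 39.
Deadweight loss = ½ · (105 - 39) · (75 - 20) = ½ · 66 · 55 = 1815.

1815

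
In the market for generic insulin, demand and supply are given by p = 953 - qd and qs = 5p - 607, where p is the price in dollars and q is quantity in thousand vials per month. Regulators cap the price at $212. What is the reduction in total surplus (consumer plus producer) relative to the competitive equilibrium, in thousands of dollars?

34560

Rearranging demand gives qd = 953 - p. Without the control the market clears where 953 - p = 5p - 607, i.e. p* = 260 and q* = 693.
The ceiling of 212 is below the equilibrium price 260, so it binds.
At p = 212: qd = 953 - 212 = 741 and qs = 5·212 - 607 = 453.
Quantity traded falls to 453. At q = 453 the demand price is 953 - 453 = 500 and the supply price is (607 + 453)/5 = 212.
Deadweight loss = ½ · (500 - 212) · (693 - 453) = ½ · 288 · 240 = 34560.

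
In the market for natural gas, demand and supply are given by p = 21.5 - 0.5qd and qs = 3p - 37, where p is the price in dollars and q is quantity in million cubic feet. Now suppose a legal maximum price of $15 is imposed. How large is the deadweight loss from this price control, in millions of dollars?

3.75

Rearranging demand gives qd = 43 - 2p. In a free market, 43 - 2p = 3p - 37 gives the equilibrium p* = 16, q* = 11.
Because the ceiling (15) lies below the market-clearing price, it is binding.
At p = 15: qd = 43 - 2·15 = 13 and qs = 3·15 - 37 = 8.
Quantity traded falls to 8. At q = 8 the demand price is (43 - 8)/2 = 17.5 and the supply price is (37 + 8)/3 = 15.
Deadweight loss = ½ · (17.5 - 15) · (11 - 8) = ½ · 2.5 · 3 = 3.75.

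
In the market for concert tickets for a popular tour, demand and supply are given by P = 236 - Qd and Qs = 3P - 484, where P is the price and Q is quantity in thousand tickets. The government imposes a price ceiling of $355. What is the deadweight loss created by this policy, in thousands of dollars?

0

Rearranging demand gives Qd = 236 - P. Setting quantity demanded equal to quantity supplied, 236 - P = 3P - 484, gives P* = 180 and Q* = 56.
The ceiling of 355 is above the equilibrium price 180, so it is not binding; the market clears at P* = 180, Q* = 56.
Since the control does not bind, no trades are prevented and deadweight loss is zero.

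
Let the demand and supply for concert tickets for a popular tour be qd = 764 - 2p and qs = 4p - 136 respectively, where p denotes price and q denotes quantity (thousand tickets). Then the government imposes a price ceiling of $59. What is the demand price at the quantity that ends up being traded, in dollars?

Equilibrium: 764 - 2p = 4p - 136, so 900 = 6p and p* = 150, q* = 464.
The ceiling of 59 is below the equilibrium price 150, so it binds.
At p = 59: qd = 764 - 2·59 = 646 and qs = 4·59 - 136 = 100.
Only 100 units reach the market. On the demand curve, the marginal buyer's willingness to pay at q = 100 is (764 - 100)/2 = 332.

332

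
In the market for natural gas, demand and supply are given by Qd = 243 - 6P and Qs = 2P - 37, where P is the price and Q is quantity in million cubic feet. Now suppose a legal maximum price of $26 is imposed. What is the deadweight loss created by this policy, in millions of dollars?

108

In a free market, 243 - 6P = 2P - 37 gives the equilibrium P* = 35, Q* = 33.
Because the ceiling (26) lies below the market-clearing price, it is binding.
At P = 26: Qd = 243 - 6·26 = 87 and Qs = 2·26 - 37 = 15.
Quantity traded falls to 15. At Q = 15 the demand price is (243 - 15)/6 = 38 and the supply price is (37 + 15)/2 = 26.
Deadweight loss = ½ · (38 - 26) · (33 - 15) = ½ · 12 · 18 = 108.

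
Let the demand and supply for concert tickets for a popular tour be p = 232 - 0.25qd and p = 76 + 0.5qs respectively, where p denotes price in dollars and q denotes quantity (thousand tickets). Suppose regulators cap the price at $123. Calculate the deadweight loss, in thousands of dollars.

4873.5

Rearranging demand gives qd = 928 - 4p; rearranging supply gives qs = 2p - 152. Setting quantity demanded equal to quantity supplied, 928 - 4p = 2p - 152, gives p* = 180 and q* = 208.
Because the ceiling (123) lies below the market-clearing price, it is binding.
At p = 123: qd = 928 - 4·123 = 436 and qs = 2·123 - 152 = 94.
Quantity traded falls to 94. At q = 94 the demand price is (928 - 94)/4 = 208.5 and the supply price is (152 + 94)/2 = 123.
Deadweight loss = ½ · (208.5 - 123) · (208 - 94) = ½ · 85.5 · 114 = 4873.5.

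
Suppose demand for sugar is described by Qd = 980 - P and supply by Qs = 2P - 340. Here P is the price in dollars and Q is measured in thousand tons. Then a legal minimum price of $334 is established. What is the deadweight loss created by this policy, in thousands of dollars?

Setting quantity demanded equal to quantity supplied, 980 - P = 2P - 340, gives P* = 440 and Q* = 540.
The floor of 334 is below the equilibrium price 440, so it is not binding; the market clears at P* = 440, Q* = 540.
Since the control does not bind, no trades are prevented and deadweight loss is zero.

0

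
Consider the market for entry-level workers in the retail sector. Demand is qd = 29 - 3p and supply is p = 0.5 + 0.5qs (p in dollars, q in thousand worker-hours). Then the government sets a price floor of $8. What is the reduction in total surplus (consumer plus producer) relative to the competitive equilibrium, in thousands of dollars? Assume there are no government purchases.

Rearranging supply gives qs = 2p - 1. Setting quantity demanded equal to quantity supplied, 29 - 3p = 2p - 1, gives p* = 6 and q* = 11.
Since 8 > 6, the floor is binding.
At p = 8: qd = 29 - 3·8 = 5 and qs = 2·8 - 1 = 15.
Quantity traded falls to 5. At q = 5 the demand price is (29 - 5)/3 = 8 and the supply price is (1 + 5)/2 = 3.
Deadweight loss = ½ · (8 - 3) · (11 - 5) = ½ · 5 · 6 = 15.

15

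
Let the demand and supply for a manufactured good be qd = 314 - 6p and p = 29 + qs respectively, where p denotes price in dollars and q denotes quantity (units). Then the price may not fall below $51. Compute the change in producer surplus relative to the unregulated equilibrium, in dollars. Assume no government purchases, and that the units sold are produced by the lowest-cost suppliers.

Rearranging supply gives qs = p - 29. Equilibrium: 314 - 6p = p - 29, so 343 = 7p and p* = 49, q* = 20.
The floor of 51 is above the equilibrium price 49, so it binds.
At p = 51: qd = 314 - 6·51 = 8 and qs = 51 - 29 = 22.
Producer surplus without the control is ½ · (49 - 29) · 20 = 200.
With the floor, 8 units are sold at 51. The supply price at q = 8 is 37, so PS = ½ · [(51 - 29) + (51 - 37)] · 8 = 144.
Change in producer surplus = 144 - 200 = -56.

-56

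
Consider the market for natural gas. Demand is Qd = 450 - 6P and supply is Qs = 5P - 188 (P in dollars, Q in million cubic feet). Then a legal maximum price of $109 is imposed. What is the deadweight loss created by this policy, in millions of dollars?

Equilibrium: 450 - 6P = 5P - 188, so 638 = 11P and P* = 58, Q* = 102.
Since 109 is above P* = 58, the ceiling does not bind and the free-market outcome prevails.
Since the control does not bind, no trades are prevented and deadweight loss is zero.

0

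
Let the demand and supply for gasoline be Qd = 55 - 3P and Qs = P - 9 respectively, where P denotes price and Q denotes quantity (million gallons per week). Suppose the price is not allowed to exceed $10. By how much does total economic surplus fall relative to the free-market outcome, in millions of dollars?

In a free market, 55 - 3P = P - 9 gives the equilibrium P* = 16, Q* = 7.
Because the ceiling (10) lies below the market-clearing price, it is binding.
At P = 10: Qd = 55 - 3·10 = 25 and Qs = 10 - 9 = 1.
Quantity traded falls to 1. At Q = 1 the demand price is (55 - 1)/3 = 18 and the supply price is 9 + 1 = 10.
Deadweight loss = ½ · (18 - 10) · (7 - 1) = ½ · 8 · 6 = 24.

24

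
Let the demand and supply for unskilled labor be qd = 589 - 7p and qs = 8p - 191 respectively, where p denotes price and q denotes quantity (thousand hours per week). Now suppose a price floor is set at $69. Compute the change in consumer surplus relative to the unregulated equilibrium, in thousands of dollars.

-2813.5

Setting quantity demanded equal to quantity supplied, 589 - 7p = 8p - 191, gives p* = 52 and q* = 225.
Since 69 > 52, the floor is binding.
At p = 69: qd = 589 - 7·69 = 106 and qs = 8·69 - 191 = 361.
Consumer surplus without the control is ½ · (589/7 - 52) · 225 = 50625/14.
With the floor, consumers buy 106 units at 69, so CS = ½ · (589/7 - 69) · 106 = 5618/7.
Change in consumer surplus = 5618/7 - 50625/14 = -2813.5.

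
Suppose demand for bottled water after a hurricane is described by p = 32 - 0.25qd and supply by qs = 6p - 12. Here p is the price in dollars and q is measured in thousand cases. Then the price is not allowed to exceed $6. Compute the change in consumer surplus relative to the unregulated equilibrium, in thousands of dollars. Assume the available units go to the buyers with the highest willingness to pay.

Rearranging demand gives qd = 128 - 4p. In a free market, 128 - 4p = 6p - 12 gives the equilibrium p* = 14, q* = 72.
Since 6 < 14, the ceiling is binding.
At p = 6: qd = 128 - 4·6 = 104 and qs = 6·6 - 12 = 24.
Consumer surplus without the control is ½ · (32 - 14) · 72 = 648.
With the ceiling, 24 units are sold at 6 (assume they go to the highest-value buyers). The demand price at q = 24 is 26, so CS = ½ · [(32 - 6) + (26 - 6)] · 24 = 552.
Change in consumer surplus = 552 - 648 = -96.

-96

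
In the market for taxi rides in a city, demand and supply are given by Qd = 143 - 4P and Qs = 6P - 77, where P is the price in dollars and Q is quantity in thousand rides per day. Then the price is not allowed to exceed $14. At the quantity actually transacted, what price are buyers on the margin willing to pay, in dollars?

34

Without the control the market clears where 143 - 4P = 6P - 77, i.e. P* = 22 and Q* = 55.
Since 14 < 22, the ceiling is binding.
At P = 14: Qd = 143 - 4·14 = 87 and Qs = 6·14 - 77 = 7.
Only 7 units reach the market. On the demand curve, the marginal buyer's willingness to pay at Q = 7 is (143 - 7)/4 = 34.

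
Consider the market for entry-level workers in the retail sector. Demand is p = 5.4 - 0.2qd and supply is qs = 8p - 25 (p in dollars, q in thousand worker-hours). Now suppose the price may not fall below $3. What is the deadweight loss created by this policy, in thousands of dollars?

Rearranging demand gives qd = 27 - 5p. Setting quantity demanded equal to quantity supplied, 27 - 5p = 8p - 25, gives p* = 4 and q* = 7.
The floor of 3 is below the equilibrium price 4, so it is not binding; the market clears at p* = 4, q* = 7.
Since the control does not bind, no trades are prevented and deadweight loss is zero.

0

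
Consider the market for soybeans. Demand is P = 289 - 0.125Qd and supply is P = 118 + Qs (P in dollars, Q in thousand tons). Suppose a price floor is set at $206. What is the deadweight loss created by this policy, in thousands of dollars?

Rearranging demand gives Qd = 2312 - 8P; rearranging supply gives Qs = P - 118. Without the control the market clears where 2312 - 8P = P - 118, i.e. P* = 270 and Q* = 152.
Since 206 is below P* = 270, the floor does not bind and the free-market outcome prevails.
Since the control does not bind, no trades are prevented and deadweight loss is zero.

0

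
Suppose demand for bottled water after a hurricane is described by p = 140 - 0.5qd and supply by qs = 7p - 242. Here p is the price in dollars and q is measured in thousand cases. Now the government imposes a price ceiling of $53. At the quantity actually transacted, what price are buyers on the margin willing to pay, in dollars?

Rearranging demand gives qd = 280 - 2p. Setting quantity demanded equal to quantity supplied, 280 - 2p = 7p - 242, gives p* = 58 and q* = 164.
The ceiling of 53 is below the equilibrium price 58, so it binds.
At p = 53: qd = 280 - 2·53 = 174 and qs = 7·53 - 242 = 129.
Only 129 units reach the market. On the demand curve, the marginal buyer's willingness to pay at q = 129 is (280 - 129)/2 = 75.5.

75.5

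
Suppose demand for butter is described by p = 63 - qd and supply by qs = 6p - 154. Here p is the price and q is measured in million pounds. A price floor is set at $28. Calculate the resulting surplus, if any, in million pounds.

0

Rearranging demand gives qd = 63 - p. Setting quantity demanded equal to quantity supplied, 63 - p = 6p - 154, gives p* = 31 and q* = 32.
The floor of 28 is below the equilibrium price 31, so it is not binding; the market clears at p* = 31, q* = 32.
Since the control does not bind, there is no surplus.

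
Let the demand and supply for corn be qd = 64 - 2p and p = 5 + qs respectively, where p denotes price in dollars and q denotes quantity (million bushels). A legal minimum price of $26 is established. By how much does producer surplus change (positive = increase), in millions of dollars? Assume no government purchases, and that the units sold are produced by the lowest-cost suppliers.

Rearranging supply gives qs = p - 5. Without the control the market clears where 64 - 2p = p - 5, i.e. p* = 23 and q* = 18.
Because the floor (26) lies above the market-clearing price, it is binding.
At p = 26: qd = 64 - 2·26 = 12 and qs = 26 - 5 = 21.
Producer surplus without the control is ½ · (23 - 5) · 18 = 162.
With the floor, 12 units are sold at 26. The supply price at q = 12 is 17, so PS = ½ · [(26 - 5) + (26 - 17)] · 12 = 180.
Change in producer surplus = 180 - 162 = 18.

18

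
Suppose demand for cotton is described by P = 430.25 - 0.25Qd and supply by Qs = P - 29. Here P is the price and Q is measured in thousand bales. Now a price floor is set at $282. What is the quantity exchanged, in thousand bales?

Rearranging demand gives Qd = 1721 - 4P. In a free market, 1721 - 4P = P - 29 gives the equilibrium P* = 350, Q* = 321.
The floor of 282 is below the equilibrium price 350, so it is not binding; the market clears at P* = 350, Q* = 321.

321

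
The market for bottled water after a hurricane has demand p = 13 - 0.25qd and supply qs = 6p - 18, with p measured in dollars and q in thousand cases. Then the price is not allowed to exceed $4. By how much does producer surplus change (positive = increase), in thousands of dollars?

-45

Rearranging demand gives qd = 52 - 4p. Equilibrium: 52 - 4p = 6p - 18, so 70 = 10p and p* = 7, q* = 24.
Since 4 < 7, the ceiling is binding.
At p = 4: qd = 52 - 4·4 = 36 and qs = 6·4 - 18 = 6.
Producer surplus without the control is ½ · (7 - 3) · 24 = 48.
With the ceiling, producers sell 6 units at 4, so PS = ½ · (4 - 3) · 6 = 3.
Change in producer surplus = 3 - 48 = -45.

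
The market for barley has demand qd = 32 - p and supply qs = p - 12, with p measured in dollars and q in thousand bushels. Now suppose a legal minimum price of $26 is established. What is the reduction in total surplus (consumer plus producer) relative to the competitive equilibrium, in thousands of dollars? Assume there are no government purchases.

16

Setting quantity demanded equal to quantity supplied, 32 - p = p - 12, gives p* = 22 and q* = 10.
The floor of 26 is above the equilibrium price 22, so it binds.
At p = 26: qd = 32 - 26 = 6 and qs = 26 - 12 = 14.
Quantity traded falls to 6. At q = 6 the demand price is 32 - 6 = 26 and the supply price is 12 + 6 = 18.
Deadweight loss = ½ · (26 - 18) · (10 - 6) = ½ · 8 · 4 = 16.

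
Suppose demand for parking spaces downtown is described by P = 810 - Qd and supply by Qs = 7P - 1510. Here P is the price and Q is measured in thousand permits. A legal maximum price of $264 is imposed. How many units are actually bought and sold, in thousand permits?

Rearranging demand gives Qd = 810 - P. Equilibrium: 810 - P = 7P - 1510, so 2320 = 8P and P* = 290, Q* = 520.
Because the ceiling (264) lies below the market-clearing price, it is binding.
At P = 264: Qd = 810 - 264 = 546 and Qs = 7·264 - 1510 = 338.
The quantity actually transacted is the short side, supply: 338.

338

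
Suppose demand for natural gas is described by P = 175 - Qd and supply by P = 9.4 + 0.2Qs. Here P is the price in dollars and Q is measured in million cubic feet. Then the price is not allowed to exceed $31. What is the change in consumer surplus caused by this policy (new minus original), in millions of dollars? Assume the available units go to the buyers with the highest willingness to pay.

Rearranging demand gives Qd = 175 - P; rearranging supply gives Qs = 5P - 47. Equilibrium: 175 - P = 5P - 47, so 222 = 6P and P* = 37, Q* = 138.
The ceiling of 31 is below the equilibrium price 37, so it binds.
At P = 31: Qd = 175 - 31 = 144 and Qs = 5·31 - 47 = 108.
Consumer surplus without the control is ½ · (175 - 37) · 138 = 9522.
With the ceiling, 108 units are sold at 31 (assume they go to the highest-value buyers). The demand price at Q = 108 is 67, so CS = ½ · [(175 - 31) + (67 - 31)] · 108 = 9720.
Change in consumer surplus = 9720 - 9522 = 198.

198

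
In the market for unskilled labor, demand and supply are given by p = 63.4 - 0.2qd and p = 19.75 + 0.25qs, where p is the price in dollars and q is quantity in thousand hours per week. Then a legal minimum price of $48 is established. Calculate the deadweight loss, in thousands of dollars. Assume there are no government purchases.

Rearranging demand gives qd = 317 - 5p; rearranging supply gives qs = 4p - 79. Setting quantity demanded equal to quantity supplied, 317 - 5p = 4p - 79, gives p* = 44 and q* = 97.
Since 48 > 44, the floor is binding.
At p = 48: qd = 317 - 5·48 = 77 and qs = 4·48 - 79 = 113.
Quantity traded falls to 77. At q = 77 the demand price is (317 - 77)/5 = 48 and the supply price is (79 + 77)/4 = 39.
Deadweight loss = ½ · (48 - 39) · (97 - 77) = ½ · 9 · 20 = 90.

90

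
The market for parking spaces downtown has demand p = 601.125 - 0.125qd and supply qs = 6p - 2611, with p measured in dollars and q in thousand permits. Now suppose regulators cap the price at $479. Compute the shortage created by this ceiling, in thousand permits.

714

Rearranging demand gives qd = 4809 - 8p. Equilibrium: 4809 - 8p = 6p - 2611, so 7420 = 14p and p* = 530, q* = 569.
The ceiling of 479 is below the equilibrium price 530, so it binds.
At p = 479: qd = 4809 - 8·479 = 977 and qs = 6·479 - 2611 = 263.
Shortage = qd - qs = 977 - 263 = 714.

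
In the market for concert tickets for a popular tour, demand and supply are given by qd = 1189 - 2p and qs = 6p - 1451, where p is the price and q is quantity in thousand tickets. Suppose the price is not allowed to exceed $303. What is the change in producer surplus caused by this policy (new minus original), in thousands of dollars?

Equilibrium: 1189 - 2p = 6p - 1451, so 2640 = 8p and p* = 330, q* = 529.
Because the ceiling (303) lies below the market-clearing price, it is binding.
At p = 303: qd = 1189 - 2·303 = 583 and qs = 6·303 - 1451 = 367.
Producer surplus without the control is ½ · (330 - 1451/6) · 529 = 279841/12.
With the ceiling, producers sell 367 units at 303, so PS = ½ · (303 - 1451/6) · 367 = 134689/12.
Change in producer surplus = 134689/12 - 279841/12 = -12096.

-12096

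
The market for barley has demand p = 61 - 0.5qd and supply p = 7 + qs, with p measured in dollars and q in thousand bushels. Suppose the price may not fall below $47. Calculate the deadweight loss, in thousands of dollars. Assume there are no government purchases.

48

Rearranging demand gives qd = 122 - 2p; rearranging supply gives qs = p - 7. In a free market, 122 - 2p = p - 7 gives the equilibrium p* = 43, q* = 36.
The floor of 47 is above the equilibrium price 43, so it binds.
At p = 47: qd = 122 - 2·47 = 28 and qs = 47 - 7 = 40.
Quantity traded falls to 28. At q = 28 the demand price is (122 - 28)/2 = 47 and the supply price is 7 + 28 = 35.
Deadweight loss = ½ · (47 - 35) · (36 - 28) = ½ · 12 · 8 = 48.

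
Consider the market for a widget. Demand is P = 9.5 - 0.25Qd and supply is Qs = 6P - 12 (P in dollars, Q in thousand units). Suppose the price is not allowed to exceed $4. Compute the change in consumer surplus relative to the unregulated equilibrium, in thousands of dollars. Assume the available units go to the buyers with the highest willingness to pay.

7.5

Rearranging demand gives Qd = 38 - 4P. Without the control the market clears where 38 - 4P = 6P - 12, i.e. P* = 5 and Q* = 18.
Since 4 < 5, the ceiling is binding.
At P = 4: Qd = 38 - 4·4 = 22 and Qs = 6·4 - 12 = 12.
Consumer surplus without the control is ½ · (9.5 - 5) · 18 = 40.5.
With the ceiling, 12 units are sold at 4 (assume they go to the highest-value buyers). The demand price at Q = 12 is 6.5, so CS = ½ · [(9.5 - 4) + (6.5 - 4)] · 12 = 48.
Change in consumer surplus = 48 - 40.5 = 7.5.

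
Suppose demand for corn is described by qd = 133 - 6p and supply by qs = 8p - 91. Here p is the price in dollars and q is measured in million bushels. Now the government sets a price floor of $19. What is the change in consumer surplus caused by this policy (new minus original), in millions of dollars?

-84

Setting quantity demanded equal to quantity supplied, 133 - 6p = 8p - 91, gives p* = 16 and q* = 37.
Because the floor (19) lies above the market-clearing price, it is binding.
At p = 19: qd = 133 - 6·19 = 19 and qs = 8·19 - 91 = 61.
Consumer surplus without the control is ½ · (133/6 - 16) · 37 = 1369/12.
With the floor, consumers buy 19 units at 19, so CS = ½ · (133/6 - 19) · 19 = 361/12.
Change in consumer surplus = 361/12 - 1369/12 = -84.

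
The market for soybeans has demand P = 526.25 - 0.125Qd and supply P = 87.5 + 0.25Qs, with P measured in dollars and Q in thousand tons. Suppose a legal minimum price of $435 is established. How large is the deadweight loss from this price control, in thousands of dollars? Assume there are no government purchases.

Rearranging demand gives Qd = 4210 - 8P; rearranging supply gives Qs = 4P - 350. Without the control the market clears where 4210 - 8P = 4P - 350, i.e. P* = 380 and Q* = 1170.
The floor of 435 is above the equilibrium price 380, so it binds.
At P = 435: Qd = 4210 - 8·435 = 730 and Qs = 4·435 - 350 = 1390.
Quantity traded falls to 730. At Q = 730 the demand price is (4210 - 730)/8 = 435 and the supply price is (350 + 730)/4 = 270.
Deadweight loss = ½ · (435 - 270) · (1170 - 730) = ½ · 165 · 440 = 36300.

36300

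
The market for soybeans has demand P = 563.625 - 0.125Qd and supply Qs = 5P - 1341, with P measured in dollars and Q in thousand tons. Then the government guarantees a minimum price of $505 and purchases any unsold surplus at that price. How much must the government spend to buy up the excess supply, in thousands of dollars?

Rearranging demand gives Qd = 4509 - 8P. Equilibrium: 4509 - 8P = 5P - 1341, so 5850 = 13P and P* = 450, Q* = 909.
Since 505 > 450, the floor is binding.
At P = 505: Qd = 4509 - 8·505 = 469 and Qs = 5·505 - 1341 = 1184.
Surplus = Qs - Qd = 715.
Government expenditure = surplus × support price = 715 × 505 = 361075.

361075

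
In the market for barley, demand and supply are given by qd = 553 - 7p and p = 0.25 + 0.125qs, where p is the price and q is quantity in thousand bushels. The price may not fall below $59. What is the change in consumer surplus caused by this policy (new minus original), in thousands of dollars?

Rearranging supply gives qs = 8p - 2. Setting quantity demanded equal to quantity supplied, 553 - 7p = 8p - 2, gives p* = 37 and q* = 294.
The floor of 59 is above the equilibrium price 37, so it binds.
At p = 59: qd = 553 - 7·59 = 140 and qs = 8·59 - 2 = 470.
Consumer surplus without the control is ½ · (79 - 37) · 294 = 6174.
With the floor, consumers buy 140 units at 59, so CS = ½ · (79 - 59) · 140 = 1400.
Change in consumer surplus = 1400 - 6174 = -4774.

-4774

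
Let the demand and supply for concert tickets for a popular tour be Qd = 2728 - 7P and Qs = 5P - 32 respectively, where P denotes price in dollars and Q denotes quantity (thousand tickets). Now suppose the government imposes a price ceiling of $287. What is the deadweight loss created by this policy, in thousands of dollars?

Equilibrium: 2728 - 7P = 5P - 32, so 2760 = 12P and P* = 230, Q* = 1118.
Since 287 is above P* = 230, the ceiling does not bind and the free-market outcome prevails.
Since the control does not bind, no trades are prevented and deadweight loss is zero.

0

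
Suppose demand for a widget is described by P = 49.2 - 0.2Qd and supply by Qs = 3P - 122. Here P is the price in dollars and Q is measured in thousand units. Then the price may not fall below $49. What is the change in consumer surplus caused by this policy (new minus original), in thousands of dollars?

Rearranging demand gives Qd = 246 - 5P. In a free market, 246 - 5P = 3P - 122 gives the equilibrium P* = 46, Q* = 16.
Since 49 > 46, the floor is binding.
At P = 49: Qd = 246 - 5·49 = 1 and Qs = 3·49 - 122 = 25.
Consumer surplus without the control is ½ · (49.2 - 46) · 16 = 25.6.
With the floor, consumers buy 1 units at 49, so CS = ½ · (49.2 - 49) · 1 = 0.1.
Change in consumer surplus = 0.1 - 25.6 = -25.5.

-25.5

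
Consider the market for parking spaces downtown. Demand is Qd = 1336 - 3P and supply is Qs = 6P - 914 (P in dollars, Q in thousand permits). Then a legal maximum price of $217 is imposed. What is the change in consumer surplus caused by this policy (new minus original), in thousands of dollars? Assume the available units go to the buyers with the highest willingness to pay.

Equilibrium: 1336 - 3P = 6P - 914, so 2250 = 9P and P* = 250, Q* = 586.
Since 217 < 250, the ceiling is binding.
At P = 217: Qd = 1336 - 3·217 = 685 and Qs = 6·217 - 914 = 388.
Consumer surplus without the control is ½ · (1336/3 - 250) · 586 = 171698/3.
With the ceiling, 388 units are sold at 217 (assume they go to the highest-value buyers). The demand price at Q = 388 is 316, so CS = ½ · [(1336/3 - 217) + (316 - 217)] · 388 = 190508/3.
Change in consumer surplus = 190508/3 - 171698/3 = 6270.

6270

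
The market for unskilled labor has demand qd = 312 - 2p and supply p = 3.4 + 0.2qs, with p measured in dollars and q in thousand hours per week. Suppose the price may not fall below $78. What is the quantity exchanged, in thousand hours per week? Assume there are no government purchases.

156

Rearranging supply gives qs = 5p - 17. Setting quantity demanded equal to quantity supplied, 312 - 2p = 5p - 17, gives p* = 47 and q* = 218.
Since 78 > 47, the floor is binding.
At p = 78: qd = 312 - 2·78 = 156 and qs = 5·78 - 17 = 373.
The quantity actually transacted is the short side, demand: 156.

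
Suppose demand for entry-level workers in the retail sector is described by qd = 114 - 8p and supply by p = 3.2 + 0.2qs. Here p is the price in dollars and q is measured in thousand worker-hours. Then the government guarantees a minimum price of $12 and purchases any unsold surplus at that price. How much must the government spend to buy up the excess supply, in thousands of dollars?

Rearranging supply gives qs = 5p - 16. Setting quantity demanded equal to quantity supplied, 114 - 8p = 5p - 16, gives p* = 10 and q* = 34.
The floor of 12 is above the equilibrium price 10, so it binds.
At p = 12: qd = 114 - 8·12 = 18 and qs = 5·12 - 16 = 44.
Surplus = qs - qd = 26.
Government expenditure = surplus × support price = 26 × 12 = 312.

312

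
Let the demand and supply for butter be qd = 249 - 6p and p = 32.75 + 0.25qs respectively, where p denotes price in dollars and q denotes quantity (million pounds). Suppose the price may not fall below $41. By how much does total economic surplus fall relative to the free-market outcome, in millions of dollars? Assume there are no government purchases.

67.5

Rearranging supply gives qs = 4p - 131. Setting quantity demanded equal to quantity supplied, 249 - 6p = 4p - 131, gives p* = 38 and q* = 21.
Because the floor (41) lies above the market-clearing price, it is binding.
At p = 41: qd = 249 - 6·41 = 3 and qs = 4·41 - 131 = 33.
Quantity traded falls to 3. At q = 3 the demand price is (249 - 3)/6 = 41 and the supply price is (131 + 3)/4 = 33.5.
Deadweight loss = ½ · (41 - 33.5) · (21 - 3) = ½ · 7.5 · 18 = 67.5.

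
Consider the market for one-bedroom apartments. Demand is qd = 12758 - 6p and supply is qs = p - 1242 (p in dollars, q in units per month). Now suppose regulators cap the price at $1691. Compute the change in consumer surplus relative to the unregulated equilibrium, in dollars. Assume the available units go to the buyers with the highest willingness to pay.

130784.25

Without the control the market clears where 12758 - 6p = p - 1242, i.e. p* = 2000 and q* = 758.
Because the ceiling (1691) lies below the market-clearing price, it is binding.
At p = 1691: qd = 12758 - 6·1691 = 2612 and qs = 1691 - 1242 = 449.
Consumer surplus without the control is ½ · (6379/3 - 2000) · 758 = 143641/3.
With the ceiling, 449 units are sold at 1691 (assume they go to the highest-value buyers). The demand price at q = 449 is 2051.5, so CS = ½ · [(6379/3 - 1691) + (2051.5 - 1691)] · 449 = 2143975/12.
Change in consumer surplus = 2143975/12 - 143641/3 = 130784.25.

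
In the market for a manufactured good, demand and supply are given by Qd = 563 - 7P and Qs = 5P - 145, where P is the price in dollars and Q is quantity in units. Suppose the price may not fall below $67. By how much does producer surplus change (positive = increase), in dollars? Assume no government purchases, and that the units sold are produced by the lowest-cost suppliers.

Without the control the market clears where 563 - 7P = 5P - 145, i.e. P* = 59 and Q* = 150.
Because the floor (67) lies above the market-clearing price, it is binding.
At P = 67: Qd = 563 - 7·67 = 94 and Qs = 5·67 - 145 = 190.
Producer surplus without the control is ½ · (59 - 29) · 150 = 2250.
With the floor, 94 units are sold at 67. The supply price at Q = 94 is 47.8, so PS = ½ · [(67 - 29) + (67 - 47.8)] · 94 = 2688.4.
Change in producer surplus = 2688.4 - 2250 = 438.4.

438.4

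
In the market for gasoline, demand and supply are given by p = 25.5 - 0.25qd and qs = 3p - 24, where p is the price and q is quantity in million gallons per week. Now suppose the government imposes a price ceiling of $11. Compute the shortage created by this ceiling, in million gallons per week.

49

Rearranging demand gives qd = 102 - 4p. Without the control the market clears where 102 - 4p = 3p - 24, i.e. p* = 18 and q* = 30.
Since 11 < 18, the ceiling is binding.
At p = 11: qd = 102 - 4·11 = 58 and qs = 3·11 - 24 = 9.
Shortage = qd - qs = 58 - 9 = 49.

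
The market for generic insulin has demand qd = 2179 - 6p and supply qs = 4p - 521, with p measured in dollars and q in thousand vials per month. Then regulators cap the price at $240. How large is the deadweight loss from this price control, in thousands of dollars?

3000

Equilibrium: 2179 - 6p = 4p - 521, so 2700 = 10p and p* = 270, q* = 559.
Since 240 < 270, the ceiling is binding.
At p = 240: qd = 2179 - 6·240 = 739 and qs = 4·240 - 521 = 439.
Quantity traded falls to 439. At q = 439 the demand price is (2179 - 439)/6 = 290 and the supply price is (521 + 439)/4 = 240.
Deadweight loss = ½ · (290 - 240) · (559 - 439) = ½ · 50 · 120 = 3000.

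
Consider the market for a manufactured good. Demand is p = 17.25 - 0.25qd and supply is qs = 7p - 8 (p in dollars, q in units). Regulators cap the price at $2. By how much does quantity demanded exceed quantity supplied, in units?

55

Rearranging demand gives qd = 69 - 4p. Without the control the market clears where 69 - 4p = 7p - 8, i.e. p* = 7 and q* = 41.
Since 2 < 7, the ceiling is binding.
At p = 2: qd = 69 - 4·2 = 61 and qs = 7·2 - 8 = 6.
Shortage = qd - qs = 61 - 6 = 55.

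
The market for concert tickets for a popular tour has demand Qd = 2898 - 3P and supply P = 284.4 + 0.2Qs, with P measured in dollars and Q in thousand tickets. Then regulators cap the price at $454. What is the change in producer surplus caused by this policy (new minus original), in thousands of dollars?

Rearranging supply gives Qs = 5P - 1422. In a free market, 2898 - 3P = 5P - 1422 gives the equilibrium P* = 540, Q* = 1278.
Since 454 < 540, the ceiling is binding.
At P = 454: Qd = 2898 - 3·454 = 1536 and Qs = 5·454 - 1422 = 848.
Producer surplus without the control is ½ · (540 - 284.4) · 1278 = 163328.4.
With the ceiling, producers sell 848 units at 454, so PS = ½ · (454 - 284.4) · 848 = 71910.4.
Change in producer surplus = 71910.4 - 163328.4 = -91418.

-91418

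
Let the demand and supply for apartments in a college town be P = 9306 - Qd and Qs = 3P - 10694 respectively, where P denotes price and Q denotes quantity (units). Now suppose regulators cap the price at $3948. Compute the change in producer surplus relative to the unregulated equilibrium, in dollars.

Rearranging demand gives Qd = 9306 - P. Setting quantity demanded equal to quantity supplied, 9306 - P = 3P - 10694, gives P* = 5000 and Q* = 4306.
The ceiling of 3948 is below the equilibrium price 5000, so it binds.
At P = 3948: Qd = 9306 - 3948 = 5358 and Qs = 3·3948 - 10694 = 1150.
Producer surplus without the control is ½ · (5000 - 10694/3) · 4306 = 9270818/3.
With the ceiling, producers sell 1150 units at 3948, so PS = ½ · (3948 - 10694/3) · 1150 = 661250/3.
Change in producer surplus = 661250/3 - 9270818/3 = -2869856.

-2869856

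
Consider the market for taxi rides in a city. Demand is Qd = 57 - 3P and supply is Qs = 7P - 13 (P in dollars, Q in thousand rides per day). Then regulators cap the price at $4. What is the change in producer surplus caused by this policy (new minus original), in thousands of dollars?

In a free market, 57 - 3P = 7P - 13 gives the equilibrium P* = 7, Q* = 36.
Because the ceiling (4) lies below the market-clearing price, it is binding.
At P = 4: Qd = 57 - 3·4 = 45 and Qs = 7·4 - 13 = 15.
Producer surplus without the control is ½ · (7 - 13/7) · 36 = 648/7.
With the ceiling, producers sell 15 units at 4, so PS = ½ · (4 - 13/7) · 15 = 225/14.
Change in producer surplus = 225/14 - 648/7 = -76.5.

-76.5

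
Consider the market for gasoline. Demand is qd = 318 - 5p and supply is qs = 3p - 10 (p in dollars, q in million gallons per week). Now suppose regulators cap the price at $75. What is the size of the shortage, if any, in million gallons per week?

0

Equilibrium: 318 - 5p = 3p - 10, so 328 = 8p and p* = 41, q* = 113.
Since 75 is above p* = 41, the ceiling does not bind and the free-market outcome prevails.
Since the control does not bind, there is no shortage.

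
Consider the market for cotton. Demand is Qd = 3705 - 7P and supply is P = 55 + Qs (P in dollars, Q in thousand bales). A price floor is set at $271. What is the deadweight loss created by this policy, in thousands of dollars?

Rearranging supply gives Qs = P - 55. Setting quantity demanded equal to quantity supplied, 3705 - 7P = P - 55, gives P* = 470 and Q* = 415.
Since 271 is below P* = 470, the floor does not bind and the free-market outcome prevails.
Since the control does not bind, no trades are prevented and deadweight loss is zero.

0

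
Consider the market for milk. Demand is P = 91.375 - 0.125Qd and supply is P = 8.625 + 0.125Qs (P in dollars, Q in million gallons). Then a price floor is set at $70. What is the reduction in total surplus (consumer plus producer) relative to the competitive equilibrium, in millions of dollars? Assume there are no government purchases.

3200

Rearranging demand gives Qd = 731 - 8P; rearranging supply gives Qs = 8P - 69. In a free market, 731 - 8P = 8P - 69 gives the equilibrium P* = 50, Q* = 331.
Because the floor (70) lies above the market-clearing price, it is binding.
At P = 70: Qd = 731 - 8·70 = 171 and Qs = 8·70 - 69 = 491.
Quantity traded falls to 171. At Q = 171 the demand price is (731 - 171)/8 = 70 and the supply price is (69 + 171)/8 = 30.
Deadweight loss = ½ · (70 - 30) · (331 - 171) = ½ · 40 · 160 = 3200.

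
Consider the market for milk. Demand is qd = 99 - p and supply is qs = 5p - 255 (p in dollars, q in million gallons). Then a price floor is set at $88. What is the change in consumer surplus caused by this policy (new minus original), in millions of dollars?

Setting quantity demanded equal to quantity supplied, 99 - p = 5p - 255, gives p* = 59 and q* = 40.
Since 88 > 59, the floor is binding.
At p = 88: qd = 99 - 88 = 11 and qs = 5·88 - 255 = 185.
Consumer surplus without the control is ½ · (99 - 59) · 40 = 800.
With the floor, consumers buy 11 units at 88, so CS = ½ · (99 - 88) · 11 = 60.5.
Change in consumer surplus = 60.5 - 800 = -739.5.

-739.5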